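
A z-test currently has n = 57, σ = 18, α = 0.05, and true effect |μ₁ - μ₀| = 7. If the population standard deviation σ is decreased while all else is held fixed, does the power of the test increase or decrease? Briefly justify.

Power increases: a smaller σ shrinks the standard error σ/√n, moving the sampling distribution under H₁ further from the critical value.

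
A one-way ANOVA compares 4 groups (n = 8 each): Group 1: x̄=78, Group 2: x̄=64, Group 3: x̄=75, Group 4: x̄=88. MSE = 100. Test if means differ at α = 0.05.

Grand mean = 76.25. SS_between = 2342.0, MS_between = 780.67. F = 7.807, F_crit ≈ 2.947. Reject H₀.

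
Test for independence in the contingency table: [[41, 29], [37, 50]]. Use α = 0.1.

χ² = 3.993. df = 1, critical = 2.706. Reject H₀. Variables are dependent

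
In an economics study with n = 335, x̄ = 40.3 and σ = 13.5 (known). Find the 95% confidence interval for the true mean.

CI = x̄ ± z*(σ/√n) = 40.3 ± 1.96(13.5/√335) = 40.3 ± 1.45 = (38.85, 41.75)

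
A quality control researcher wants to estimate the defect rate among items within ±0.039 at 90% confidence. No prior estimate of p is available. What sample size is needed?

Conservative approach: use p = 0.5 (maximizes p(1-p) = 0.25). n = z²(0.25)/E² = 1.645²×0.25/0.039² = 444.8 → n = 445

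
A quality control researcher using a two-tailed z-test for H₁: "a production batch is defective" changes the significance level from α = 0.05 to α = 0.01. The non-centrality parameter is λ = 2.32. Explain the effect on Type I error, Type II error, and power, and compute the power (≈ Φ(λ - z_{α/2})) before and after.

Decreasing α from 0.05 to 0.01:
• Type I error rate decreases (α is the Type I rate by definition).
• Critical value moves from z_{α/2} = 1.96 to 2.576, so power = Φ(λ - z_{α/2}) goes from Φ(2.32 - 1.96) = 0.641 to Φ(2.32 - 2.576) = 0.399.
• Type II error rate β = 1 - power therefore increases (0.359 → 0.601).
Appropriate when false positives are costly — here, scrapping a good batch — wasted material and cost for no reason.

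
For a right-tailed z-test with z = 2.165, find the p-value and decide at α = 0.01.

p = P(Z > 2.165) = 1 - Φ(2.165) ≈ 0.0152. Since p ≥ 0.01, fail to reject H₀ (not significant) at α = 0.01.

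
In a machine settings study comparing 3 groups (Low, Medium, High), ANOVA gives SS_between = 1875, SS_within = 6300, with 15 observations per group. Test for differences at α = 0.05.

df_between = 2, df_within = 42. F = MS_between/MS_within = 937.5/150.0 = 6.25. F_crit ≈ 3.22. Reject H₀. At least one mean differs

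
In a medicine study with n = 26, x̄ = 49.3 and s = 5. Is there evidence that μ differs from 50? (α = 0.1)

t = (x̄ - μ₀)/(s/√n) = (49.3 - 50)/(5/√26) = -0.714. df = 25, critical t = ±1.708. Fail to reject H₀.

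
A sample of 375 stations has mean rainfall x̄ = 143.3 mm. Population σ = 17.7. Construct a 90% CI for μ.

CI = x̄ ± z*(σ/√n) = 143.3 ± 1.645(17.7/√375) = 143.3 ± 1.5 = (141.8, 144.8)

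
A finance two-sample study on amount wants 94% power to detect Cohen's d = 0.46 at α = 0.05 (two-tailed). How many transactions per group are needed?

z_{α/2} = 1.96, z_β = Φ⁻¹(0.94) = 1.555. For small effect (d = 0.46): n per group = 2(z_{α/2} + z_β)²/d² = 2(1.96 + 1.555)²/0.46² = 116.8 → 117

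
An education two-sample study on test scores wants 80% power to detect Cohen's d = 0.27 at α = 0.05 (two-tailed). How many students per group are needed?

z_{α/2} = 1.96, z_β = Φ⁻¹(0.8) = 0.842. For small effect (d = 0.27): n per group = 2(z_{α/2} + z_β)²/d² = 2(1.96 + 0.842)²/0.27² = 215.4 → 216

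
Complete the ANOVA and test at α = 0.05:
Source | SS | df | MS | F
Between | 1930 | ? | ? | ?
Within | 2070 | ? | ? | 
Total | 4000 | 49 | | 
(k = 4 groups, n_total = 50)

df_between = 3, df_within = 46. MS_between = 643.33, MS_within = 45.0. F = 14.296, F_crit ≈ 2.807. Reject H₀.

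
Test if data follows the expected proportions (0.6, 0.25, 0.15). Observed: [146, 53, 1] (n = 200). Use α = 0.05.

Expected: [120.0, 50.0, 30.0]. χ² = 33.847. df = 2, critical = 5.991. Reject H₀.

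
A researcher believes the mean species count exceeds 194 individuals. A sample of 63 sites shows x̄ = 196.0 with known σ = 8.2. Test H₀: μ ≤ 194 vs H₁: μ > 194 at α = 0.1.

z = 1.936. Critical value: 1.28. Reject H₀.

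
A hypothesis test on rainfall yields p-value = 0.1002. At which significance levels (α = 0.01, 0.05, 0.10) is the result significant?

p = 0.1002. Not significant at any of the given levels.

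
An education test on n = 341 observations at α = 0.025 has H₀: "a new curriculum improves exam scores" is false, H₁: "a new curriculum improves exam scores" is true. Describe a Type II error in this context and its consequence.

Type II error: failing to reject H₀ when it is false — concluding that a new curriculum improves exam scores is not supported when in fact it is. Consequence: keeping the old curriculum when the new one would have helped students.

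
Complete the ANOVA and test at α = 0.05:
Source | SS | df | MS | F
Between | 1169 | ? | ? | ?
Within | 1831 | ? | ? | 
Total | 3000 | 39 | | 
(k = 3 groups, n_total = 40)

df_between = 2, df_within = 37. MS_between = 584.5, MS_within = 49.49. F = 11.811, F_crit ≈ 3.252. Reject H₀.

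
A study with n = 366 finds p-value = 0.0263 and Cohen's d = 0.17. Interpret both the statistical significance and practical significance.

Statistically significant (p = 0.0263 < 0.05). Cohen's d = 0.17 indicates a very small effect size. Both statistical and practical significance should be considered.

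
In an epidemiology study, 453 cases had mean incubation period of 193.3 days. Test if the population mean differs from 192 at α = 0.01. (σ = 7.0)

z = (x̄ - μ₀)/(σ/√n) = (193.3 - 192)/(7.0/√453) = 3.953. Critical value: ±2.576. Since |3.953| > 2.576, Reject H₀.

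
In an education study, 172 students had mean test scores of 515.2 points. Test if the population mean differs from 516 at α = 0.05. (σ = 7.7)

z = (x̄ - μ₀)/(σ/√n) = (515.2 - 516)/(7.7/√172) = -1.363. Critical value: ±1.96. Since |-1.363| ≤ 1.96, Fail to reject H₀.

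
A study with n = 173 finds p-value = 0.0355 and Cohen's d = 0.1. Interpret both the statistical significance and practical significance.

Statistically significant (p = 0.0355 < 0.05). Cohen's d = 0.1 indicates a very small effect size. Both statistical and practical significance should be considered.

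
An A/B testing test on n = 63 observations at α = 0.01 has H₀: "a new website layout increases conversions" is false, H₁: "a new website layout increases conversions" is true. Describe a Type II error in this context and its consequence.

Type II error: failing to reject H₀ when it is false — concluding that a new website layout increases conversions is not supported when in fact it is. Consequence: discarding a layout that would have improved conversions — lost revenue.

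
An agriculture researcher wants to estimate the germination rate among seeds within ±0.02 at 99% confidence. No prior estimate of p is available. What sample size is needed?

Conservative approach: use p = 0.5 (maximizes p(1-p) = 0.25). n = z²(0.25)/E² = 2.576²×0.25/0.02² = 4147.4 → n = 4148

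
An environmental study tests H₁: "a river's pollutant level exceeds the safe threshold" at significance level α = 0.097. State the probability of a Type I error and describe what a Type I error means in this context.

P(Type I error) = α = 0.097. A Type I error is rejecting H₀ when H₀ is actually true (false positive) — here, concluding that a river's pollutant level exceeds the safe threshold when in fact this is not the case. Consequence: shutting down a compliant factory unnecessarily.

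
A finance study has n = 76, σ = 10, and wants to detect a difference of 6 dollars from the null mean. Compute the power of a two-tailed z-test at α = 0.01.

SE = σ/√n = 10/√76 = 1.147. Non-centrality λ = d/SE = 6/1.147 = 5.231. Power ≈ Φ(λ - z_{α/2}) = Φ(5.231 - 2.576) = Φ(2.655) = 0.996.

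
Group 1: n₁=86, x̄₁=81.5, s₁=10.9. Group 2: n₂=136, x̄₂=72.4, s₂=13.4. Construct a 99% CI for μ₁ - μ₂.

Difference = 9.1. SE = √(10.9²/86 + 13.4²/136) = 1.644. CI = (4.87, 13.33)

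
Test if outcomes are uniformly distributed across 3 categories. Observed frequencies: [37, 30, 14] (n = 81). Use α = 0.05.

Expected = 27 each. χ² = Σ(O-E)²/E = 10.296. df = 2, critical value = 5.991. Reject H₀.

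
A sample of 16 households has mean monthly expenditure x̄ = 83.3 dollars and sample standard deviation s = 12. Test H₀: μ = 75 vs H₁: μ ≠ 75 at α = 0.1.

t = (x̄ - μ₀)/(s/√n) = (83.3 - 75)/(12/√16) = 2.767. df = 15, critical t = ±1.753. Reject H₀.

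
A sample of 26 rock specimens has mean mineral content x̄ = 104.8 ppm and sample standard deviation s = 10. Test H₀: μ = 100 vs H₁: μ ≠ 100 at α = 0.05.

t = (x̄ - μ₀)/(s/√n) = (104.8 - 100)/(10/√26) = 2.448. df = 25, critical t = ±2.06. Reject H₀.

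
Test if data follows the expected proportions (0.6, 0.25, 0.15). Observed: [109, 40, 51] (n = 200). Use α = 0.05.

Expected: [120.0, 50.0, 30.0]. χ² = 17.708. df = 2, critical = 5.991. Reject H₀.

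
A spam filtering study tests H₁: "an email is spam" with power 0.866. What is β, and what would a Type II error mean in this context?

β = 1 - power = 1 - 0.866 = 0.134. A Type II error is failing to reject H₀ when H₀ is false (false negative) — here, failing to conclude that an email is spam when in fact it is true. Consequence: a spam email lands in the inbox.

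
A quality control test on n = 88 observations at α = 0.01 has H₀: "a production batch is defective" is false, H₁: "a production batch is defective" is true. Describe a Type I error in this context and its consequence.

Type I error: rejecting H₀ when it is true — concluding that a production batch is defective when in fact it is not. Consequence: scrapping a good batch — wasted material and cost for no reason.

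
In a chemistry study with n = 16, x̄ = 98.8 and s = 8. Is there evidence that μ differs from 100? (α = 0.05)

t = (x̄ - μ₀)/(s/√n) = (98.8 - 100)/(8/√16) = -0.6. df = 15, critical t = ±2.131. Fail to reject H₀.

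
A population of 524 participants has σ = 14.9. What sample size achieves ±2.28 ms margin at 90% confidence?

Without FPC: n₀ = (1.645×14.9/2.28)² = 115.567. With FPC: n = n₀N/(n₀+N-1) = 94.8 → n = 95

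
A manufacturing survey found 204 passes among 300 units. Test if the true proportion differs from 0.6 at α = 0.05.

p̂ = 0.68, p₀ = 0.6. z = (p̂ - p₀)/√(p₀(1-p₀)/n) = 2.828. Critical: ±1.96. Reject H₀.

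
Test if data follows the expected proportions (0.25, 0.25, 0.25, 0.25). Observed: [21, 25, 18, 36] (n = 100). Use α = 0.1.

Expected: [25.0, 25.0, 25.0, 25.0]. χ² = 7.44. df = 3, critical = 6.251. Reject H₀.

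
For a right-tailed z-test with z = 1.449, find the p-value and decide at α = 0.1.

p = P(Z > 1.449) = 1 - Φ(1.449) ≈ 0.0737. Since p < 0.1, reject H₀ (significant) at α = 0.1.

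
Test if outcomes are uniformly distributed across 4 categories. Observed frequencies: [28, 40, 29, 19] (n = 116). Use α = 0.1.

Expected = 29 each. χ² = Σ(O-E)²/E = 7.655. df = 3, critical value = 6.251. Reject H₀.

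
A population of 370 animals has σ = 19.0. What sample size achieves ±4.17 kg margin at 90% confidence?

Without FPC: n₀ = (1.645×19.0/4.17)² = 56.178. With FPC: n = n₀N/(n₀+N-1) = 48.9 → n = 49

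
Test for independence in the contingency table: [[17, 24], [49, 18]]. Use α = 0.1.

χ² = 10.735. df = 1, critical = 2.706. Reject H₀. Variables are dependent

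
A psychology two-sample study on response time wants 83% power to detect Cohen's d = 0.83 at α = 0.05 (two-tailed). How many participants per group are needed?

z_{α/2} = 1.96, z_β = Φ⁻¹(0.83) = 0.954. For large effect (d = 0.83): n per group = 2(z_{α/2} + z_β)²/d² = 2(1.96 + 0.954)²/0.83² = 24.7 → 25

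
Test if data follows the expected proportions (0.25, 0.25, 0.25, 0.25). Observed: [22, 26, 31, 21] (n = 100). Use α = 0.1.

Expected: [25.0, 25.0, 25.0, 25.0]. χ² = 2.48. df = 3, critical = 6.251. Fail to reject H₀.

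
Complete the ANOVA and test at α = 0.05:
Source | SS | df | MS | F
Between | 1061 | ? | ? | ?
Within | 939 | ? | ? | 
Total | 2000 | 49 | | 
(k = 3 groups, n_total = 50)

df_between = 2, df_within = 47. MS_between = 530.5, MS_within = 19.98. F = 26.553, F_crit ≈ 3.195. Reject H₀.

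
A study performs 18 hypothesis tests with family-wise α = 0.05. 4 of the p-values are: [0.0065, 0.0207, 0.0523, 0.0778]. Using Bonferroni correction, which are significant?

Bonferroni α = 0.05/18 = 0.00278. None of the given p-values are significant.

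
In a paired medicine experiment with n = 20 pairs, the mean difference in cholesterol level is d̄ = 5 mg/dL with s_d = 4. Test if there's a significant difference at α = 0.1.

t = d̄/(s_d/√n) = 5/(4/√20) = 5.59. df = 19, critical t = ±1.729. Reject H₀.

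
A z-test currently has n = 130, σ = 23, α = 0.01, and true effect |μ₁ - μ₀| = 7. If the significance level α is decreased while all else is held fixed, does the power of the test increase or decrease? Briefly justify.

Power decreases: a smaller α raises the critical value, so less of the H₁ sampling distribution falls in the rejection region.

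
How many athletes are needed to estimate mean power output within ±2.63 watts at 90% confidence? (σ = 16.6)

n = (z*σ/E)² = (1.645×16.6/2.63)² = 107.8 → n = 108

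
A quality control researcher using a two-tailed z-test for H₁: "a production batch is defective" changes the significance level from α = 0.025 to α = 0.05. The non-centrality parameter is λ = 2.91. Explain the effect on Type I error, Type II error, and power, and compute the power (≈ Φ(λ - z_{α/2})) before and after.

Increasing α from 0.025 to 0.05:
• Type I error rate increases (α is the Type I rate by definition).
• Critical value moves from z_{α/2} = 2.241 to 1.96, so power = Φ(λ - z_{α/2}) goes from Φ(2.91 - 2.241) = 0.748 to Φ(2.91 - 1.96) = 0.829.
• Type II error rate β = 1 - power therefore decreases (0.252 → 0.171).
Appropriate when false negatives are costly — here, shipping a defective batch — faulty products reach customers.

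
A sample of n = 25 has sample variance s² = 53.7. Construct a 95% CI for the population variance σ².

df = 24. χ²_{0.025} = 39.364, χ²_{0.975} = 12.401. CI for σ² = ((n-1)s²/χ²_{α/2}, (n-1)s²/χ²_{1-α/2}) = (24·53.7/39.364, 24·53.7/12.401) = (32.74, 103.93)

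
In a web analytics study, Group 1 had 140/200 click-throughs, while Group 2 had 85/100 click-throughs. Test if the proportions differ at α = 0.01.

p̂₁ = 0.7, p̂₂ = 0.85, pooled p̂ = 0.75. z = -2.828. Critical: ±2.576. Reject H₀.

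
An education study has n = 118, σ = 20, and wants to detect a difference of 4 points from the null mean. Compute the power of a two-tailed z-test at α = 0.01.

SE = σ/√n = 20/√118 = 1.841. Non-centrality λ = d/SE = 4/1.841 = 2.173. Power ≈ Φ(λ - z_{α/2}) = Φ(2.173 - 2.576) = Φ(-0.403) = 0.343.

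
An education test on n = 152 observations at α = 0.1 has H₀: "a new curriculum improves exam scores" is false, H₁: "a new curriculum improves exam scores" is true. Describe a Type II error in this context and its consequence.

Type II error: failing to reject H₀ when it is false — concluding that a new curriculum improves exam scores is not supported when in fact it is. Consequence: keeping the old curriculum when the new one would have helped students.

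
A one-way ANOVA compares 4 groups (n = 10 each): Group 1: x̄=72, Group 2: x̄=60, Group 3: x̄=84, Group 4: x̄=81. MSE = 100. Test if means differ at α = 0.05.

Grand mean = 74.25. SS_between = 3487.5, MS_between = 1162.5. F = 11.625, F_crit ≈ 2.866. Reject H₀.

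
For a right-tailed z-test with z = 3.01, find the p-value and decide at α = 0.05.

p = P(Z > 3.01) = 1 - Φ(3.01) ≈ 0.0013. Since p < 0.05, reject H₀ (significant) at α = 0.05.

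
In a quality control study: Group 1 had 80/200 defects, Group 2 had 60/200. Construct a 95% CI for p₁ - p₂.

p̂₁ = 0.4, p̂₂ = 0.3. Difference = 0.1. CI = (0.007, 0.193)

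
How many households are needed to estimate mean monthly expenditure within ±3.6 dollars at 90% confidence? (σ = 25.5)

n = (z*σ/E)² = (1.645×25.5/3.6)² = 135.8 → n = 136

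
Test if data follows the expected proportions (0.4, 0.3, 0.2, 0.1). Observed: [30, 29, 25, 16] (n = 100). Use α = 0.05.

Expected: [40.0, 30.0, 20.0, 10.0]. χ² = 7.383. df = 3, critical = 7.815. Fail to reject H₀.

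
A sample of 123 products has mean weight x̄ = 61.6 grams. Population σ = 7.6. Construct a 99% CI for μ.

CI = x̄ ± z*(σ/√n) = 61.6 ± 2.576(7.6/√123) = 61.6 ± 1.77 = (59.83, 63.37)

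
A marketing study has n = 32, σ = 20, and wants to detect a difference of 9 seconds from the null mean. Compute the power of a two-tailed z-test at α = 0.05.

SE = σ/√n = 20/√32 = 3.536. Non-centrality λ = d/SE = 9/3.536 = 2.546. Power ≈ Φ(λ - z_{α/2}) = Φ(2.546 - 1.96) = Φ(0.586) = 0.721.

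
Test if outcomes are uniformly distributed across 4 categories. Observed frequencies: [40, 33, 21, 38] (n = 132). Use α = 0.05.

Expected = 33 each. χ² = Σ(O-E)²/E = 6.606. df = 3, critical value = 7.815. Fail to reject H₀.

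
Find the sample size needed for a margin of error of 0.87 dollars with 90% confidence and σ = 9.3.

n = (z*σ/E)² = (1.645×9.3/0.87)² = 309.2 → n = 310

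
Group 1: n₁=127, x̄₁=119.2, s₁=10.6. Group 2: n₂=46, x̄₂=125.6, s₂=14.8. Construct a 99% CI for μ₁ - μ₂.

Difference = -6.4. SE = √(10.6²/127 + 14.8²/46) = 2.376. CI = (-12.52, -0.28)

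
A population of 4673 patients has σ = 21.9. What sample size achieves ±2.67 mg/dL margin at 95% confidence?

Without FPC: n₀ = (1.96×21.9/2.67)² = 258.451. With FPC: n = n₀N/(n₀+N-1) = 245.0 → n = 245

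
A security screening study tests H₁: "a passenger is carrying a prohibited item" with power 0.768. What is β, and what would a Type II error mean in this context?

β = 1 - power = 1 - 0.768 = 0.232. A Type II error is failing to reject H₀ when H₀ is false (false negative) — here, failing to conclude that a passenger is carrying a prohibited item when in fact it is true. Consequence: letting a prohibited item through — security breach.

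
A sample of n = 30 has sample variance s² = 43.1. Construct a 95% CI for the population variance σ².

df = 29. χ²_{0.025} = 45.722, χ²_{0.975} = 16.047. CI for σ² = ((n-1)s²/χ²_{α/2}, (n-1)s²/χ²_{1-α/2}) = (29·43.1/45.722, 29·43.1/16.047) = (27.34, 77.89)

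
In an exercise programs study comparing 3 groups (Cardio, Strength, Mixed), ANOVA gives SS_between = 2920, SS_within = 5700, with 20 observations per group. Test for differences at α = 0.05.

df_between = 2, df_within = 57. F = MS_between/MS_within = 1460.0/100.0 = 14.6. F_crit ≈ 3.159. Reject H₀. At least one mean differs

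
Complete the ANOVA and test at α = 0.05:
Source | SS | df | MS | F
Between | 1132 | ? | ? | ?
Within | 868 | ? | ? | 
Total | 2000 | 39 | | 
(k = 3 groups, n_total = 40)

df_between = 2, df_within = 37. MS_between = 566.0, MS_within = 23.46. F = 24.127, F_crit ≈ 3.252. Reject H₀.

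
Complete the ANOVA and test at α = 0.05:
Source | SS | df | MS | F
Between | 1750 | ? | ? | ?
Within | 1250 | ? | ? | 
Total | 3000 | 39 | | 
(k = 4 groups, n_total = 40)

df_between = 3, df_within = 36. MS_between = 583.33, MS_within = 34.72. F = 16.8, F_crit ≈ 2.866. Reject H₀.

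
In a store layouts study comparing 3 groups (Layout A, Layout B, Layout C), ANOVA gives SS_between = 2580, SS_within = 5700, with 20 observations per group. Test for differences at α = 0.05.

df_between = 2, df_within = 57. F = MS_between/MS_within = 1290.0/100.0 = 12.9. F_crit ≈ 3.159. Reject H₀. At least one mean differs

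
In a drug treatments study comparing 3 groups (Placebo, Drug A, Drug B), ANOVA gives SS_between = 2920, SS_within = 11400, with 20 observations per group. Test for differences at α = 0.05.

df_between = 2, df_within = 57. F = MS_between/MS_within = 1460.0/200.0 = 7.3. F_crit ≈ 3.159. Reject H₀. At least one mean differs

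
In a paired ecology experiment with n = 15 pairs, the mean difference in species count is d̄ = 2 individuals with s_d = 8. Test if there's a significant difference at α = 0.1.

t = d̄/(s_d/√n) = 2/(8/√15) = 0.968. df = 14, critical t = ±1.761. Fail to reject H₀.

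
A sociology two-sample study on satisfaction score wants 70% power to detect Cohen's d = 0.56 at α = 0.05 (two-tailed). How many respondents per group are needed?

z_{α/2} = 1.96, z_β = Φ⁻¹(0.7) = 0.524. For medium effect (d = 0.56): n per group = 2(z_{α/2} + z_β)²/d² = 2(1.96 + 0.524)²/0.56² = 39.4 → 40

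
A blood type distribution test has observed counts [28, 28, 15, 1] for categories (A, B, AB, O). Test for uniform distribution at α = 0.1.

Expected = 18 each. χ² = Σ(O-E)²/E = 27.667. df = 3, critical value = 6.251. Reject H₀.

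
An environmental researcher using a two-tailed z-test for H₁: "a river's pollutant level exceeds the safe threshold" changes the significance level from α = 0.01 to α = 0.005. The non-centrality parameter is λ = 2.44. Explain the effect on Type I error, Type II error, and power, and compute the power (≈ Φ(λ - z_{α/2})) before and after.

Decreasing α from 0.01 to 0.005:
• Type I error rate decreases (α is the Type I rate by definition).
• Critical value moves from z_{α/2} = 2.576 to 2.807, so power = Φ(λ - z_{α/2}) goes from Φ(2.44 - 2.576) = 0.446 to Φ(2.44 - 2.807) = 0.357.
• Type II error rate β = 1 - power therefore increases (0.554 → 0.643).
Appropriate when false positives are costly — here, shutting down a compliant factory unnecessarily.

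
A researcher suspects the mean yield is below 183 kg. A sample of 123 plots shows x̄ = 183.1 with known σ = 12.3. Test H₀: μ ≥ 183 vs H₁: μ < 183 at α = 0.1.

z = 0.09. Critical value: -1.28. Fail to reject H₀.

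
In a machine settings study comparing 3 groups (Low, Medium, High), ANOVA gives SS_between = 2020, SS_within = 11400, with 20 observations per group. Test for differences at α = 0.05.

df_between = 2, df_within = 57. F = MS_between/MS_within = 1010.0/200.0 = 5.05. F_crit ≈ 3.159. Reject H₀. At least one mean differs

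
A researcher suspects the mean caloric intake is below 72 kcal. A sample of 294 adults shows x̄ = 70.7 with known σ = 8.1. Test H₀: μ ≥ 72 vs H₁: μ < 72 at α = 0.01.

z = -2.752. Critical value: -2.33. Reject H₀.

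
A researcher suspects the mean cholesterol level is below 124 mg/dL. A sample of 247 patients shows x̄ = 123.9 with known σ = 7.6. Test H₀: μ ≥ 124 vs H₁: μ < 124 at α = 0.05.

z = -0.207. Critical value: -1.645. Fail to reject H₀.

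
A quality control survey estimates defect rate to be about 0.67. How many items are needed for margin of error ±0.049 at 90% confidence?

n = z²p(1-p)/E² = 1.645²×0.67×0.33/0.049² = 249.2 → n = 250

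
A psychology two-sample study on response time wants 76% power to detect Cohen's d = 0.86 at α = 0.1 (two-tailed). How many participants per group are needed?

z_{α/2} = 1.645, z_β = Φ⁻¹(0.76) = 0.706. For large effect (d = 0.86): n per group = 2(z_{α/2} + z_β)²/d² = 2(1.645 + 0.706)²/0.86² = 14.9 → 15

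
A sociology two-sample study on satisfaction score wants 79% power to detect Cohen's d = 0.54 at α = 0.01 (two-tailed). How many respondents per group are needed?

z_{α/2} = 2.576, z_β = Φ⁻¹(0.79) = 0.806. For medium effect (d = 0.54): n per group = 2(z_{α/2} + z_β)²/d² = 2(2.576 + 0.806)²/0.54² = 78.4 → 79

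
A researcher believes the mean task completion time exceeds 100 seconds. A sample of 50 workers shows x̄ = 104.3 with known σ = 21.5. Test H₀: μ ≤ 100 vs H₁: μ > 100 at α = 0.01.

z = 1.414. Critical value: 2.33. Fail to reject H₀.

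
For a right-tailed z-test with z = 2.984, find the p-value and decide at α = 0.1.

p = P(Z > 2.984) = 1 - Φ(2.984) ≈ 0.0014. Since p < 0.1, reject H₀ (significant) at α = 0.1.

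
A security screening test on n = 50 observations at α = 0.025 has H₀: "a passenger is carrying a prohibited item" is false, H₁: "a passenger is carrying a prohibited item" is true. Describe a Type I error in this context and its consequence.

Type I error: rejecting H₀ when it is true — concluding that a passenger is carrying a prohibited item when in fact it is not. Consequence: detaining an innocent passenger — delay and inconvenience.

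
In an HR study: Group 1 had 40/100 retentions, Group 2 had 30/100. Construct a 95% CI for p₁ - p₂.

p̂₁ = 0.4, p̂₂ = 0.3. Difference = 0.1. CI = (-0.031, 0.231)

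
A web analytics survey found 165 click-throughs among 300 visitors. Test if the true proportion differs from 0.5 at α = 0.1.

p̂ = 0.55, p₀ = 0.5. z = (p̂ - p₀)/√(p₀(1-p₀)/n) = 1.732. Critical: ±1.645. Reject H₀.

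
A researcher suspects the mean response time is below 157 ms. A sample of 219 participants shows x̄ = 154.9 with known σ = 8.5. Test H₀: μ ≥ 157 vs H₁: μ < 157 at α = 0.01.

z = -3.656. Critical value: -2.33. Reject H₀.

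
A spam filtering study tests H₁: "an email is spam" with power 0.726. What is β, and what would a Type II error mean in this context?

β = 1 - power = 1 - 0.726 = 0.274. A Type II error is failing to reject H₀ when H₀ is false (false negative) — here, failing to conclude that an email is spam when in fact it is true. Consequence: a spam email lands in the inbox.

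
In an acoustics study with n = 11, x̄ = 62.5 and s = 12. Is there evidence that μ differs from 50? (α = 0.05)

t = (x̄ - μ₀)/(s/√n) = (62.5 - 50)/(12/√11) = 3.455. df = 10, critical t = ±2.228. Reject H₀.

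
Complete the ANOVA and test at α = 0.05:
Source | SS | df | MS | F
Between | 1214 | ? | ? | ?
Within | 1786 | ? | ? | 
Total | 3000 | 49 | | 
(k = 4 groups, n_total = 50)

df_between = 3, df_within = 46. MS_between = 404.67, MS_within = 38.83. F = 10.423, F_crit ≈ 2.807. Reject H₀.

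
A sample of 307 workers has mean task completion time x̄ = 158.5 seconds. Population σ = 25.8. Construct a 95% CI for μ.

CI = x̄ ± z*(σ/√n) = 158.5 ± 1.96(25.8/√307) = 158.5 ± 2.89 = (155.61, 161.39)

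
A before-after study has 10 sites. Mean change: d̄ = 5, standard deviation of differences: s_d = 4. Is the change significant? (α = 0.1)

t = d̄/(s_d/√n) = 5/(4/√10) = 3.953. df = 9, critical t = ±1.833. Reject H₀.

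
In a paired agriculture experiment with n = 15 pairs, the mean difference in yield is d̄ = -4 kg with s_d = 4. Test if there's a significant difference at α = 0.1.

t = d̄/(s_d/√n) = -4/(4/√15) = -3.873. df = 14, critical t = ±1.761. Reject H₀.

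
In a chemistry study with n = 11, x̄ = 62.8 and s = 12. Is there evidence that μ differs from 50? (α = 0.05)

t = (x̄ - μ₀)/(s/√n) = (62.8 - 50)/(12/√11) = 3.538. df = 10, critical t = ±2.228. Reject H₀.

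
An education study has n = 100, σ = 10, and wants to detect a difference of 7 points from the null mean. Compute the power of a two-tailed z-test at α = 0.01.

SE = σ/√n = 10/√100 = 1.0. Non-centrality λ = d/SE = 7/1.0 = 7.0. Power ≈ Φ(λ - z_{α/2}) = Φ(7.0 - 2.576) = Φ(4.424) = 1.0.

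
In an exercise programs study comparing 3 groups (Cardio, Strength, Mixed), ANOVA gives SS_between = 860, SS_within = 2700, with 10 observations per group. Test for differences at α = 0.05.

df_between = 2, df_within = 27. F = MS_between/MS_within = 430.0/100.0 = 4.3. F_crit ≈ 3.354. Reject H₀. At least one mean differs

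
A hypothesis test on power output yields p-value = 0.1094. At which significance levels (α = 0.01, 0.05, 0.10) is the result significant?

p = 0.1094. Not significant at any of the given levels.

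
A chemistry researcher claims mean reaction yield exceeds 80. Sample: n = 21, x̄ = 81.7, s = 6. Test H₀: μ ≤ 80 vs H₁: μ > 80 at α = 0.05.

t = (81.7 - 80)/(6/√21) = 1.298, df = 20. Critical t = 1.725. Fail to reject H₀.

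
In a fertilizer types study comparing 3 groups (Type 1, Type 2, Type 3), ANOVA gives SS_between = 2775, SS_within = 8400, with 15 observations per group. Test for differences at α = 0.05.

df_between = 2, df_within = 42. F = MS_between/MS_within = 1387.5/200.0 = 6.938. F_crit ≈ 3.22. Reject H₀. At least one mean differs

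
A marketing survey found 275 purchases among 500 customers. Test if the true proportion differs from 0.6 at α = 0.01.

p̂ = 0.55, p₀ = 0.6. z = (p̂ - p₀)/√(p₀(1-p₀)/n) = -2.282. Critical: ±2.576. Fail to reject H₀.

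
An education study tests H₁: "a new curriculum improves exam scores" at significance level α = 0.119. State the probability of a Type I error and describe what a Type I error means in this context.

P(Type I error) = α = 0.119. A Type I error is rejecting H₀ when H₀ is actually true (false positive) — here, concluding that a new curriculum improves exam scores when in fact this is not the case. Consequence: adopting a curriculum that gives no real benefit — disruption for nothing.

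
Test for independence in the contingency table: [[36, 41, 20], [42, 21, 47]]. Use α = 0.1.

χ² = 17.045. df = 2, critical = 4.605. Reject H₀. Variables are dependent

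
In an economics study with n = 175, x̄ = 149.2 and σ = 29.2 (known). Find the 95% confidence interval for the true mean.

CI = x̄ ± z*(σ/√n) = 149.2 ± 1.96(29.2/√175) = 149.2 ± 4.33 = (144.87, 153.53)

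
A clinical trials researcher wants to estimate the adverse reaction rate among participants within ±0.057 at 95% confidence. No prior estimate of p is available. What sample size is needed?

Conservative approach: use p = 0.5 (maximizes p(1-p) = 0.25). n = z²(0.25)/E² = 1.96²×0.25/0.057² = 295.6 → n = 296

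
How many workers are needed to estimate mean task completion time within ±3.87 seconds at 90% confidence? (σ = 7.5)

n = (z*σ/E)² = (1.645×7.5/3.87)² = 10.2 → n = 11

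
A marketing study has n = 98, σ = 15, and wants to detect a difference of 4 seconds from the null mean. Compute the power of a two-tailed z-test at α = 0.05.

SE = σ/√n = 15/√98 = 1.515. Non-centrality λ = d/SE = 4/1.515 = 2.64. Power ≈ Φ(λ - z_{α/2}) = Φ(2.64 - 1.96) = Φ(0.68) = 0.752.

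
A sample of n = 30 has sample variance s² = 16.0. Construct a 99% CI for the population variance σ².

df = 29. χ²_{0.005} = 52.336, χ²_{0.995} = 13.121. CI for σ² = ((n-1)s²/χ²_{α/2}, (n-1)s²/χ²_{1-α/2}) = (29·16.0/52.336, 29·16.0/13.121) = (8.87, 35.36)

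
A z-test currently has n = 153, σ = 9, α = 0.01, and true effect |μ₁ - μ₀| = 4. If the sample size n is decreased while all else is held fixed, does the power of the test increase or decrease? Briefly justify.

Power decreases: a smaller n inflates the standard error σ/√n, pulling the sampling distribution under H₁ back toward the critical value.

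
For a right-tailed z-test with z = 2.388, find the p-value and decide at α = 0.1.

p = P(Z > 2.388) = 1 - Φ(2.388) ≈ 0.0085. Since p < 0.1, reject H₀ (significant) at α = 0.1.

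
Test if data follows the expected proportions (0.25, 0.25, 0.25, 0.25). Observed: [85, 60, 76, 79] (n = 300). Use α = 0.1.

Expected: [75.0, 75.0, 75.0, 75.0]. χ² = 4.56. df = 3, critical = 6.251. Fail to reject H₀.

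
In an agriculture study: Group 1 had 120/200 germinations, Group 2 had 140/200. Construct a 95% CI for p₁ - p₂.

p̂₁ = 0.6, p̂₂ = 0.7. Difference = -0.1. CI = (-0.193, -0.007)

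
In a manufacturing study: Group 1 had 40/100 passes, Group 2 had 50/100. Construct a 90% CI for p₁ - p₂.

p̂₁ = 0.4, p̂₂ = 0.5. Difference = -0.1. CI = (-0.215, 0.015)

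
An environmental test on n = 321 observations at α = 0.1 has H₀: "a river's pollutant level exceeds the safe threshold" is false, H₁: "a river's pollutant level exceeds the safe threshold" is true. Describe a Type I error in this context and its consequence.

Type I error: rejecting H₀ when it is true — concluding that a river's pollutant level exceeds the safe threshold when in fact it is not. Consequence: shutting down a compliant factory unnecessarily.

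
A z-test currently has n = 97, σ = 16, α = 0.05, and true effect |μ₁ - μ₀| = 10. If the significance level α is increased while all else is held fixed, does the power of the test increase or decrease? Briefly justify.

Power increases: a larger α lowers the critical value, so more of the H₁ sampling distribution falls in the rejection region.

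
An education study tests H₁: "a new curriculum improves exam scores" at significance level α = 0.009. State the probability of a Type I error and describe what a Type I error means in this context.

P(Type I error) = α = 0.009. A Type I error is rejecting H₀ when H₀ is actually true (false positive) — here, concluding that a new curriculum improves exam scores when in fact this is not the case. Consequence: adopting a curriculum that gives no real benefit — disruption for nothing.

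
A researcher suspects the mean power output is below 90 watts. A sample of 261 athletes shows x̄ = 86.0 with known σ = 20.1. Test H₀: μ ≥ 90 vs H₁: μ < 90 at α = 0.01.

z = -3.215. Critical value: -2.33. Reject H₀.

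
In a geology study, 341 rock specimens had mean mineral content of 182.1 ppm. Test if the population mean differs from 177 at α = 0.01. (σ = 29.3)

z = (x̄ - μ₀)/(σ/√n) = (182.1 - 177)/(29.3/√341) = 3.214. Critical value: ±2.576. Since |3.214| > 2.576, Reject H₀.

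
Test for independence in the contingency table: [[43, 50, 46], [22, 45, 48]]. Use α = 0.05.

χ² = 4.866. df = 2, critical = 5.991. Fail to reject H₀. No evidence of dependence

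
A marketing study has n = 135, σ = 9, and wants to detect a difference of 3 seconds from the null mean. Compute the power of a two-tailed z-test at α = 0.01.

SE = σ/√n = 9/√135 = 0.775. Non-centrality λ = d/SE = 3/0.775 = 3.873. Power ≈ Φ(λ - z_{α/2}) = Φ(3.873 - 2.576) = Φ(1.297) = 0.903.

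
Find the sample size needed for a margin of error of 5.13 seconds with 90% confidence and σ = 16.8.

n = (z*σ/E)² = (1.645×16.8/5.13)² = 29.02 → n = 30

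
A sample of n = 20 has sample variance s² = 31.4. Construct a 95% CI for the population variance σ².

df = 19. χ²_{0.025} = 32.852, χ²_{0.975} = 8.907. CI for σ² = ((n-1)s²/χ²_{α/2}, (n-1)s²/χ²_{1-α/2}) = (19·31.4/32.852, 19·31.4/8.907) = (18.16, 66.98)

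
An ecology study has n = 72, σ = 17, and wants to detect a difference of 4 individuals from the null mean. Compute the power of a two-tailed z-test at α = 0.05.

SE = σ/√n = 17/√72 = 2.003. Non-centrality λ = d/SE = 4/2.003 = 1.997. Power ≈ Φ(λ - z_{α/2}) = Φ(1.997 - 1.96) = Φ(0.037) = 0.515.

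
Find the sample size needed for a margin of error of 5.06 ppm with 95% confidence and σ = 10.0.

n = (z*σ/E)² = (1.96×10.0/5.06)² = 15.004 → n = 16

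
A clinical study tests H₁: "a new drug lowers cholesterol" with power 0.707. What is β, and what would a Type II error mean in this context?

β = 1 - power = 1 - 0.707 = 0.293. A Type II error is failing to reject H₀ when H₀ is false (false negative) — here, failing to conclude that a new drug lowers cholesterol when in fact it is true. Consequence: shelving an effective drug — patients miss out on a treatment that would have helped.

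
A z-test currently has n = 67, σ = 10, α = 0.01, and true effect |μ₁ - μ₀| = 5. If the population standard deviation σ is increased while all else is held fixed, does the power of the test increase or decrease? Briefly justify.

Power decreases: a larger σ inflates the standard error σ/√n, pulling the sampling distribution under H₁ back toward the critical value.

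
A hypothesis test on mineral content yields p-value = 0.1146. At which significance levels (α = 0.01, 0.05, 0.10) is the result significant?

p = 0.1146. Not significant at any of the given levels.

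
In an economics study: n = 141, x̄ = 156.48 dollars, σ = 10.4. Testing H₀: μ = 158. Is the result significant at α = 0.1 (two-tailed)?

z = (156.48 - 158)/(10.4/√141) = -1.735. Since |z| > 1.645, significant at α = 0.1.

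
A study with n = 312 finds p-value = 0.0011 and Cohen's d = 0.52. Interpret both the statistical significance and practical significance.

Statistically significant (p = 0.0011 < 0.05). Cohen's d = 0.52 indicates a medium effect size. Both statistical and practical significance should be considered.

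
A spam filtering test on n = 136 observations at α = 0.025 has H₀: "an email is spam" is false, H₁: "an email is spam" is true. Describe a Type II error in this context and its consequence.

Type II error: failing to reject H₀ when it is false — concluding that an email is spam is not supported when in fact it is. Consequence: a spam email lands in the inbox.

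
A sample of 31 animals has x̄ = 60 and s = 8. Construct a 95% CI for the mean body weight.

CI = x̄ ± t*(s/√n) = 60 ± 2.042(8/√31) = (57.07, 62.93)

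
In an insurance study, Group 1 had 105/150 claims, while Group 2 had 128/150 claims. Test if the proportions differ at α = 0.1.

p̂₁ = 0.7, p̂₂ = 0.853, pooled p̂ = 0.777. z = -3.188. Critical: ±1.645. Reject H₀.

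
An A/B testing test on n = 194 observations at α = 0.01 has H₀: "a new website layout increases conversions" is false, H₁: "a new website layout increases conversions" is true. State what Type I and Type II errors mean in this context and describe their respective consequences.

Type I (false positive): concluding that a new website layout increases conversions when it is not — rolling out a layout that doesn't actually help — wasted engineering effort. Type II (false negative): failing to conclude that a new website layout increases conversions when it is — discarding a layout that would have improved conversions — lost revenue. Which is costlier depends on domain priorities and is a judgement call rather than a statistical fact.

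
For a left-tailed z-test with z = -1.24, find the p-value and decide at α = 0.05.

p = P(Z < -1.24) = Φ(-1.24) ≈ 0.1075. Since p ≥ 0.05, fail to reject H₀ (not significant) at α = 0.05.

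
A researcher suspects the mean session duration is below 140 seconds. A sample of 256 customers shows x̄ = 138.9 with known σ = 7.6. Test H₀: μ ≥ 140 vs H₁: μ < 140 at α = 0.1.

z = -2.316. Critical value: -1.28. Reject H₀.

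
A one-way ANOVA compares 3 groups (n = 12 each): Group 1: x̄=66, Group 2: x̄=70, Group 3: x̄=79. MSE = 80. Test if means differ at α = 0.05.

Grand mean = 71.67. SS_between = 1064.0, MS_between = 532.0. F = 6.65, F_crit ≈ 3.285. Reject H₀.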